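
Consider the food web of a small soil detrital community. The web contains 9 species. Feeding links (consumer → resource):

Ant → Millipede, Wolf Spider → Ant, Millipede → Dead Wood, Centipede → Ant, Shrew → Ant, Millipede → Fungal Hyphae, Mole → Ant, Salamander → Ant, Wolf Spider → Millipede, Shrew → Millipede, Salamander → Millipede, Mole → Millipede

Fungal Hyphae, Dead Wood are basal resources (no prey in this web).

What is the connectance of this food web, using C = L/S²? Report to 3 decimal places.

The web has S = 9 species and L = 12 feeding links.
C = L / S² = 12 / 81 = 0.1481 ≈ 0.148.

C = 0.148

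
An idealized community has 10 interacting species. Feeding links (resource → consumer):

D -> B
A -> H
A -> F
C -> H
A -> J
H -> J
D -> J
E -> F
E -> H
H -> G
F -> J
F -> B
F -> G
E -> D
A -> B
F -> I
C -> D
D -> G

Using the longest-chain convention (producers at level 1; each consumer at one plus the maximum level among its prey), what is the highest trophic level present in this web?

Producers (level 1): E, A, C.
E → F → I gives I level 3.
No species has a prey at level 3, so no species reaches level 4.

3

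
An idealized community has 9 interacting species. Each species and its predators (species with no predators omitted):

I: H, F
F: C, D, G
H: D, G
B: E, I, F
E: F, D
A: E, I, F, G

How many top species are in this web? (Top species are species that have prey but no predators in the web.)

Top species (has prey, but nothing eats it): C, D, G.
Count: 3.

3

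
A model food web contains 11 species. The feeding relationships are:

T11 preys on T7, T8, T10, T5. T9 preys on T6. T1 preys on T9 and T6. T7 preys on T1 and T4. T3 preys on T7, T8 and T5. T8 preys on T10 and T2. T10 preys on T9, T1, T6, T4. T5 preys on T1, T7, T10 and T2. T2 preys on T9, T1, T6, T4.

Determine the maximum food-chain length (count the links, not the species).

5 links

One longest chain: T6 → T9 → T1 → T10 → T8 → T11.
It has 6 species and 5 links.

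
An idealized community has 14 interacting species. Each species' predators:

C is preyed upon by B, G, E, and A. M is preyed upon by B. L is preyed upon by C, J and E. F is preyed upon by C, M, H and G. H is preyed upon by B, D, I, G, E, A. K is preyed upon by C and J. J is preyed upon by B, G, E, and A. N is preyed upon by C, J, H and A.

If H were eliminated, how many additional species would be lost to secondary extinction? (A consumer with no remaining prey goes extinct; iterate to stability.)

Remove H.
Round 1: D (all prey gone), I (all prey gone) → extinct.
No further losses. Total secondary extinctions: 2.

2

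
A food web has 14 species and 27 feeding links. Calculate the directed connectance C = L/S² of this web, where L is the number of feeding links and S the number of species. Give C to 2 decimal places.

C = 0.14

The web has S = 14 species and L = 27 feeding links.
C = L / S² = 27 / 196 = 0.1378 ≈ 0.14.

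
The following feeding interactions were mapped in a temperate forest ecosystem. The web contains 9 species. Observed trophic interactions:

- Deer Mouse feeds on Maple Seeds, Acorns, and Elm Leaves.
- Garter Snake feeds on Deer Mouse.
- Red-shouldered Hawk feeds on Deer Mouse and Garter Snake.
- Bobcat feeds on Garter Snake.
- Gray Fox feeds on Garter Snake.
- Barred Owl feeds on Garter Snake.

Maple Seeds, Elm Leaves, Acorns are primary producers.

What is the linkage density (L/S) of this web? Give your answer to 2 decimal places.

There are L = 9 links among S = 9 species.
L/S = 9/9 = 1.0000 ≈ 1.00.

L/S = 1.00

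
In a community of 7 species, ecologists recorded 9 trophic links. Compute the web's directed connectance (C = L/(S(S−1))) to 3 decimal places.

C = 0.214

The web has S = 7 species and L = 9 feeding links.
C = L / (S(S−1)) = 9 / 42 = 0.2143 ≈ 0.214.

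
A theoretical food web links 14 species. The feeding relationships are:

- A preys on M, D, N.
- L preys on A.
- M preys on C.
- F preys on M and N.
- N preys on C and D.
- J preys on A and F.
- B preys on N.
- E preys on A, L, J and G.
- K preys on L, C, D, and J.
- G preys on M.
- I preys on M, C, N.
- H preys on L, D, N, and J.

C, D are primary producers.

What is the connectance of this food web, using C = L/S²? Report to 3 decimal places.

The web has S = 14 species and L = 28 feeding links.
C = L / S² = 28 / 196 = 0.1429 ≈ 0.143.

C = 0.143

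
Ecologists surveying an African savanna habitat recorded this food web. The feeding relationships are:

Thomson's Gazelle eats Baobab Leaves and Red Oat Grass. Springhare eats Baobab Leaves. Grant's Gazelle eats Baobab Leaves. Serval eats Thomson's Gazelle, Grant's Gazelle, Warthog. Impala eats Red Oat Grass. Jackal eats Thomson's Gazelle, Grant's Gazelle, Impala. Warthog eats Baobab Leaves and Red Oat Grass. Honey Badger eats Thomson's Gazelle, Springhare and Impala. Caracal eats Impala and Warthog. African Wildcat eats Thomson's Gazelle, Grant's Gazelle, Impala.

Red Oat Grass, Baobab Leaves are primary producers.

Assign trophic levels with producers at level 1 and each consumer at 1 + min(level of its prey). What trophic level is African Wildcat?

Red Oat Grass is a producer → level 1.
Impala eats Red Oat Grass → level 2.
African Wildcat eats Impala → level 3.
No prey of African Wildcat is below level 2, so 3 is the minimum.

Trophic level 3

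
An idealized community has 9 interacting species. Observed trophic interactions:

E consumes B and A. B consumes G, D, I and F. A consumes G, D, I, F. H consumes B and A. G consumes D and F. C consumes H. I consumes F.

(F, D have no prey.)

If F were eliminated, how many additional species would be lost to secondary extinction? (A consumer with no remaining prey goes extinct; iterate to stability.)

1

Remove F.
Round 1: I (all prey gone) → extinct.
No further losses. Total secondary extinctions: 1.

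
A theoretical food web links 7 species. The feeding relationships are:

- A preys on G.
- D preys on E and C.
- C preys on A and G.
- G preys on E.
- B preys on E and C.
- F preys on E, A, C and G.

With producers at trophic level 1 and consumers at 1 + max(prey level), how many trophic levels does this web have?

5

Producers (level 1): E.
E → G → A → C → D gives D level 5.
No species has a prey at level 5, so no species reaches level 6.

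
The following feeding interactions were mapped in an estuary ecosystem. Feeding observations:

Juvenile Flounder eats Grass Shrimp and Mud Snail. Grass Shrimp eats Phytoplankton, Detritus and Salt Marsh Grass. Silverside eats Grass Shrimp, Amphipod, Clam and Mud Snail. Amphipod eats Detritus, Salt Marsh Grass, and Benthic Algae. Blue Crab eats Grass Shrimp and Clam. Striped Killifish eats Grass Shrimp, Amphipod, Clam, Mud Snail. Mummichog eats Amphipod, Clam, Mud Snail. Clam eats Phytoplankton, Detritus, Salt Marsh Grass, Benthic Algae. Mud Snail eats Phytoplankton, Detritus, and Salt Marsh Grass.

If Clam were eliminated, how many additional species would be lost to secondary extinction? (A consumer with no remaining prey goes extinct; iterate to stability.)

0

Remove Clam.
Every predator of it retains at least one other prey: Blue Crab still has Grass Shrimp; Striped Killifish still has Grass Shrimp, Amphipod, Mud Snail; Mummichog still has Amphipod, Mud Snail; Silverside still has Grass Shrimp, Amphipod, Mud Snail.
No consumer loses all prey, so no secondary extinctions occur.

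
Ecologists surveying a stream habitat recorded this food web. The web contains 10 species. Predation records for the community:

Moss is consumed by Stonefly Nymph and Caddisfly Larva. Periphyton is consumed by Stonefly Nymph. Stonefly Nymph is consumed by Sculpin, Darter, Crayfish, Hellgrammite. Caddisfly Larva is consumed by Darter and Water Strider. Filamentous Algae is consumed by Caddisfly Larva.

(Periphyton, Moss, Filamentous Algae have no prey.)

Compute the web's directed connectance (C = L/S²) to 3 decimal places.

The web has S = 10 species and L = 10 feeding links.
C = L / S² = 10 / 100 = 0.1000 ≈ 0.100.

C = 0.100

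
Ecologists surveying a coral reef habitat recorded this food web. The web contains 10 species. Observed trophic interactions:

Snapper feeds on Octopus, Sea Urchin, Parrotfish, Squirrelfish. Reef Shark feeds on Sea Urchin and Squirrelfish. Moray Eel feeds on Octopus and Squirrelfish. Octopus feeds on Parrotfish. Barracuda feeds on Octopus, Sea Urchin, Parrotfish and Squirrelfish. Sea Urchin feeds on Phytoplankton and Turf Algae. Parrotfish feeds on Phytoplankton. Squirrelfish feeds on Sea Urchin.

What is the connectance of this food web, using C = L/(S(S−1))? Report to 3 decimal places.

The web has S = 10 species and L = 17 feeding links.
C = L / (S(S−1)) = 17 / 90 = 0.1889 ≈ 0.189.

C = 0.189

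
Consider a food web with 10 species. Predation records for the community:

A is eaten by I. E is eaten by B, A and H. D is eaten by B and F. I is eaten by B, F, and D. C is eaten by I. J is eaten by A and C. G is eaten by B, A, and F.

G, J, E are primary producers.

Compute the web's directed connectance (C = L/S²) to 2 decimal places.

C = 0.15

The web has S = 10 species and L = 15 feeding links.
C = L / S² = 15 / 100 = 0.1500 ≈ 0.15.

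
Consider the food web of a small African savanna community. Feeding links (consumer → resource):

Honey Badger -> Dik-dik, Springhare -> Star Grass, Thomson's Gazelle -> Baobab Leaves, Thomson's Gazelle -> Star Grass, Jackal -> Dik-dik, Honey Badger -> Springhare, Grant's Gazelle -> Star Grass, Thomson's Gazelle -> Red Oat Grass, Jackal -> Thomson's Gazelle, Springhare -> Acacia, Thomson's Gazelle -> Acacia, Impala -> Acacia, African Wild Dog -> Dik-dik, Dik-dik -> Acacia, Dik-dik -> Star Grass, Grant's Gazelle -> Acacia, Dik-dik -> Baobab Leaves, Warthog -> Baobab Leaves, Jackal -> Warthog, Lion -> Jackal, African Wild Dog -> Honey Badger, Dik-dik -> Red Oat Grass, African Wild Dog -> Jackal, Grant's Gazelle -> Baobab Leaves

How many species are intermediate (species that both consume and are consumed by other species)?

6

Intermediate species (has both prey and predators): Dik-dik, Warthog, Thomson's Gazelle, Springhare, Jackal, Honey Badger.
Count: 6.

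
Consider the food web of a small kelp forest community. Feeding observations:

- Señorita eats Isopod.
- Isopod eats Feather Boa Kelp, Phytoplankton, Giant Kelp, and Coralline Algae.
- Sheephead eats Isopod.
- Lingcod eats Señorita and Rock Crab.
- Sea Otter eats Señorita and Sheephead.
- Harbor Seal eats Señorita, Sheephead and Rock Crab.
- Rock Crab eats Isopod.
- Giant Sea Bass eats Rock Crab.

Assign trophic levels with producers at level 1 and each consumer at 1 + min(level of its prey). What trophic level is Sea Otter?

Trophic level 4

Giant Kelp is a producer → level 1.
Isopod eats Giant Kelp → level 2.
Sheephead eats Isopod → level 3.
Sea Otter eats Sheephead → level 4.
No prey of Sea Otter is below level 3, so 4 is the minimum.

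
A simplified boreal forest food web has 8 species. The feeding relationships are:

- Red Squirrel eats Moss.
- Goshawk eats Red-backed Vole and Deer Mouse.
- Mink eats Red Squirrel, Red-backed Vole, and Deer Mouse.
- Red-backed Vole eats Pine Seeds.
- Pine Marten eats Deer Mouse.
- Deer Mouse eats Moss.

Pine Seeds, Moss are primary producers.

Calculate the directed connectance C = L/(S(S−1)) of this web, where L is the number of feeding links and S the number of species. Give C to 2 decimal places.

The web has S = 8 species and L = 9 feeding links.
C = L / (S(S−1)) = 9 / 56 = 0.1607 ≈ 0.16.

C = 0.16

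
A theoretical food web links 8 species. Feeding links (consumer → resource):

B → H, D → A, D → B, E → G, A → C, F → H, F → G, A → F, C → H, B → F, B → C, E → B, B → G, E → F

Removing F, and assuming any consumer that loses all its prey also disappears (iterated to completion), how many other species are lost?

Remove F.
Every predator of it retains at least one other prey: B still has H, G, C; A still has C; E still has G, B.
No consumer loses all prey, so no secondary extinctions occur.

0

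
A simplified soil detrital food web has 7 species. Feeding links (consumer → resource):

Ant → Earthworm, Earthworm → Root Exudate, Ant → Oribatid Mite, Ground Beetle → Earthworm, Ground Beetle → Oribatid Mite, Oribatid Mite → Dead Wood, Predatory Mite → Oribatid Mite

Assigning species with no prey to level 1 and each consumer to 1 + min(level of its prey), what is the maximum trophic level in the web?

Basal resources (level 1): Root Exudate, Dead Wood.
Following each consumer down to its lowest-level prey: Dead Wood → Oribatid Mite → Predatory Mite (levels 1 through 3).
All prey of Predatory Mite (Oribatid Mite 2) are at level 2 or above, so Predatory Mite is at level 1 + 2 = 3.
Every consumer has at least one prey at level 2 or below, so none exceeds level 3.

3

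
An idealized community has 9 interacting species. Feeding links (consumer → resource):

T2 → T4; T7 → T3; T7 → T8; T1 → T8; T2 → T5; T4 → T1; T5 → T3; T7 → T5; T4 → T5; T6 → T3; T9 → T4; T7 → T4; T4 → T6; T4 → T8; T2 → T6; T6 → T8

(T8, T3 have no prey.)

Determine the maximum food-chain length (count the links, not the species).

One longest chain: T8 → T6 → T4 → T7.
It has 4 species and 3 links.

3 links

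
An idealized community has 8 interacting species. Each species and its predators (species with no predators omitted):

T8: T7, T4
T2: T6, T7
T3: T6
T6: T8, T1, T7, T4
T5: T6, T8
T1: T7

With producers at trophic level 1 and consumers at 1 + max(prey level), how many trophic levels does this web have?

Producers (level 1): T3, T5, T2.
T3 → T6 → T8 → T7 gives T7 level 4.
No species has a prey at level 4, so no species reaches level 5.

4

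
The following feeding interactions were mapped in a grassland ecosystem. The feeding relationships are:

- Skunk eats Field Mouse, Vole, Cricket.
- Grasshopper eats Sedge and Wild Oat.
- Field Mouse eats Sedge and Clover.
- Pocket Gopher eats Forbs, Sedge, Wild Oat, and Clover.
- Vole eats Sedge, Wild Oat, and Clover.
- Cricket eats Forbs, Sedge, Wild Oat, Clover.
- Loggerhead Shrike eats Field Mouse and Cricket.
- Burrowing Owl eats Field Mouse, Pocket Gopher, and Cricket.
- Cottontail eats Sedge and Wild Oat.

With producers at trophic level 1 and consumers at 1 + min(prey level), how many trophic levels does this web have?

3

Producers (level 1): Sedge, Wild Oat, Clover, Forbs.
Following each consumer down to its lowest-level prey: Sedge → Cricket → Burrowing Owl (levels 1 through 3).
All prey of Burrowing Owl (Cricket 2, Pocket Gopher 2, Field Mouse 2) are at level 2 or above, so Burrowing Owl is at level 1 + 2 = 3.
Every consumer has at least one prey at level 2 or below, so none exceeds level 3.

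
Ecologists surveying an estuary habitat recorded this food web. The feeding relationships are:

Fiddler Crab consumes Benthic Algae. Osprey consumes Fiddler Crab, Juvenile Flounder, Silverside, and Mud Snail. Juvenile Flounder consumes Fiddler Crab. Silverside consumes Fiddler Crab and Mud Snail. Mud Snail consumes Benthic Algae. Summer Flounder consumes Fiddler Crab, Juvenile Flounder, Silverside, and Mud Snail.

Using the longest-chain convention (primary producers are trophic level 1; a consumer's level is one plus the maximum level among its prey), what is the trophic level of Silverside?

Benthic Algae is a producer → level 1.
Mud Snail eats Benthic Algae → level 2.
Silverside eats Mud Snail (level 2); other prey at levels: Fiddler Crab 2 → level 3.

Trophic level 3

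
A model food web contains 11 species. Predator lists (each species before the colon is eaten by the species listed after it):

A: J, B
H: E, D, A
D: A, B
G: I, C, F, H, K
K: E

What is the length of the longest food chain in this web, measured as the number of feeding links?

One longest chain: G → H → D → A → J.
It has 5 species and 4 links.

4 links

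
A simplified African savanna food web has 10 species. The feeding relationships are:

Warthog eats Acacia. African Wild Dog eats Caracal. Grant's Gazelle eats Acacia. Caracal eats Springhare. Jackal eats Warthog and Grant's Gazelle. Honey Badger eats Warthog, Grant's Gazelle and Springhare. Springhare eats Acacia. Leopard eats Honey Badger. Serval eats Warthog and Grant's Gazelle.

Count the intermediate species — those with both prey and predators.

5

Intermediate species (has both prey and predators): Grant's Gazelle, Springhare, Warthog, Honey Badger, Caracal.
Count: 5.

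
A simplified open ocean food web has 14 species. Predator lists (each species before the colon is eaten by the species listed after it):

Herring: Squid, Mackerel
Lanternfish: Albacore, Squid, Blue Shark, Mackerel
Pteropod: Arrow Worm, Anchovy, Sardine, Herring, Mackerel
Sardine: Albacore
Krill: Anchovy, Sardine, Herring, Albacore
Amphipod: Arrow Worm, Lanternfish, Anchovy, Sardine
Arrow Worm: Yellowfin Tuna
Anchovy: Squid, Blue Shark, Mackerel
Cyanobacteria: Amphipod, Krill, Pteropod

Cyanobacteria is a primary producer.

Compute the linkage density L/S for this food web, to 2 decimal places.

L/S = 1.93

There are L = 27 links among S = 14 species.
L/S = 27/14 = 1.9286 ≈ 1.93.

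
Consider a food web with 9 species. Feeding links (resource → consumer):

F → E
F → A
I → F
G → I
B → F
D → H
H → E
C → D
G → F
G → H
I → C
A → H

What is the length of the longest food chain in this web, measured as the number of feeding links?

5 links

One longest chain: G → I → C → D → H → E.
It has 6 species and 5 links.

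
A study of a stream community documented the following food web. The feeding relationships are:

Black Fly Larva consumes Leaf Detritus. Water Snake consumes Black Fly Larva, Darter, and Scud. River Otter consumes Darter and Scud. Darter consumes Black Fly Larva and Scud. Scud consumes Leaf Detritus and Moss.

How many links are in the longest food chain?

3 links

One longest chain: Moss → Scud → Darter → River Otter.
It has 4 species and 3 links.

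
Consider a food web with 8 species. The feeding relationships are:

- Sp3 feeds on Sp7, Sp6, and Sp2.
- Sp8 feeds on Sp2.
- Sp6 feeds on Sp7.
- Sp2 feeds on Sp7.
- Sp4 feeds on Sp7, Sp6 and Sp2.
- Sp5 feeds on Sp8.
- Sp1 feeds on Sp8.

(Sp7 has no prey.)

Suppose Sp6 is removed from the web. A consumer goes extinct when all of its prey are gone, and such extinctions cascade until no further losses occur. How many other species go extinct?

Remove Sp6.
Every predator of it retains at least one other prey: Sp4 still has Sp7, Sp2; Sp3 still has Sp7, Sp2.
No consumer loses all prey, so no secondary extinctions occur.

0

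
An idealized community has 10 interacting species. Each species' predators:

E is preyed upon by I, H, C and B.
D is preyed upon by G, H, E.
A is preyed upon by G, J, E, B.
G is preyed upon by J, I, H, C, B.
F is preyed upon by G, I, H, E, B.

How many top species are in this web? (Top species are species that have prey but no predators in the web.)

5

Top species (has prey, but nothing eats it): I, H, B, C, J.
Count: 5.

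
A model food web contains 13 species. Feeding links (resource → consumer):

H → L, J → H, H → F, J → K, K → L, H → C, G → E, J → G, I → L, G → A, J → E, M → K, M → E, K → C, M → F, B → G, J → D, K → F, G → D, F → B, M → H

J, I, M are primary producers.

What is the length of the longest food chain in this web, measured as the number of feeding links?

One longest chain: J → K → F → B → G → E.
It has 6 species and 5 links.

5 links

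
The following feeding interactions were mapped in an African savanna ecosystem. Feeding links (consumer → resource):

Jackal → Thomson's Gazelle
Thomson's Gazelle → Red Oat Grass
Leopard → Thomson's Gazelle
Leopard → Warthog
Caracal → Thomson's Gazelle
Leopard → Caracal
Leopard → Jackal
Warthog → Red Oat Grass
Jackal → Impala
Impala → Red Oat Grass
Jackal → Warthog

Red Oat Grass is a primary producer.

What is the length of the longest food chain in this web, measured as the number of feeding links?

One longest chain: Red Oat Grass → Thomson's Gazelle → Jackal → Leopard.
It has 4 species and 3 links.

3 links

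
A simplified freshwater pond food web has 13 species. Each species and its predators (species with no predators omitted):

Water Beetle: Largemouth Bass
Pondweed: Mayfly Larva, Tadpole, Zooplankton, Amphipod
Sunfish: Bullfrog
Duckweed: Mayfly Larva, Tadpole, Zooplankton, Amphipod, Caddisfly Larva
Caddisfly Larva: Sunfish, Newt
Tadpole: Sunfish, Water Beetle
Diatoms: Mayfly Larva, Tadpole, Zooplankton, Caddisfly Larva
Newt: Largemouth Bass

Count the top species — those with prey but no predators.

Top species (has prey, but nothing eats it): Mayfly Larva, Zooplankton, Amphipod, Largemouth Bass, Bullfrog.
Count: 5.

5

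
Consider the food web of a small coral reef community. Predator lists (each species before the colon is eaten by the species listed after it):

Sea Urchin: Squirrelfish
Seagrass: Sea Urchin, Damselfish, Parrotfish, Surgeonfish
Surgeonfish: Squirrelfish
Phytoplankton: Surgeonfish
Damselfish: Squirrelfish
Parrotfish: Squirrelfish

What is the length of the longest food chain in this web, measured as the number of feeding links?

2 links

One longest chain: Seagrass → Sea Urchin → Squirrelfish.
It has 3 species and 2 links.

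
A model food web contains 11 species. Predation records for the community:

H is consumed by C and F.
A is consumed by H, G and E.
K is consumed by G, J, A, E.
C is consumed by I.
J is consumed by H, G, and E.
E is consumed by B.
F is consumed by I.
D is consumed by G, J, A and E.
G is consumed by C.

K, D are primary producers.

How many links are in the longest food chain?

4 links

One longest chain: K → J → G → C → I.
It has 5 species and 4 links.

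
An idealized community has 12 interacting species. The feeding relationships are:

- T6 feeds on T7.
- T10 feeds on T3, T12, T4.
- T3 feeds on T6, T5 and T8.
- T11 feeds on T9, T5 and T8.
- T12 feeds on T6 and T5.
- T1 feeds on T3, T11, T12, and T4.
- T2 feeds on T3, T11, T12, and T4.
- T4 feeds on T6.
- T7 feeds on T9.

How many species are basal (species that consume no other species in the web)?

3

Basal species (no prey listed): T9, T8, T5.
Count: 3.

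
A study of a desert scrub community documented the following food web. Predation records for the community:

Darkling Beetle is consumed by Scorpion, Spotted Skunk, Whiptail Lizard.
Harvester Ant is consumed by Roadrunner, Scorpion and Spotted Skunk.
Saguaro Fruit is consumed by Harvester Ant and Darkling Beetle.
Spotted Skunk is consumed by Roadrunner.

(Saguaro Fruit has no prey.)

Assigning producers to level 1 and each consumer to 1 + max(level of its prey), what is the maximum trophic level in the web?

4

Producers (level 1): Saguaro Fruit.
Saguaro Fruit → Darkling Beetle → Spotted Skunk → Roadrunner gives Roadrunner level 4.
No species has a prey at level 4, so no species reaches level 5.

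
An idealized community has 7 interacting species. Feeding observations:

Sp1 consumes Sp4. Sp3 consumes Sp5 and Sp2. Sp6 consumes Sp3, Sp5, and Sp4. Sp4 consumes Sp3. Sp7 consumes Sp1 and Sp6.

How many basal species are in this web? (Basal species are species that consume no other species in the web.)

2

Basal species (no prey listed): Sp2, Sp5.
Count: 2.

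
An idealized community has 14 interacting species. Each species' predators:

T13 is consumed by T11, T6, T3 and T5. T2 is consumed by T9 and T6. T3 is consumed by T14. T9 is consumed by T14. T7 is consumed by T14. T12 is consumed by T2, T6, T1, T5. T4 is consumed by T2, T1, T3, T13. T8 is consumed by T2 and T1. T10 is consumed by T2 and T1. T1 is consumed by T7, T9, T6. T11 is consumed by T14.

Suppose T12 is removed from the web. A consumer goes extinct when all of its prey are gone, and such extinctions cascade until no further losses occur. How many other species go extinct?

Remove T12.
Every predator of it retains at least one other prey: T1 still has T8, T4, T10; T2 still has T8, T4, T10; T5 still has T13; T6 still has T13, T1, T2.
No consumer loses all prey, so no secondary extinctions occur.

0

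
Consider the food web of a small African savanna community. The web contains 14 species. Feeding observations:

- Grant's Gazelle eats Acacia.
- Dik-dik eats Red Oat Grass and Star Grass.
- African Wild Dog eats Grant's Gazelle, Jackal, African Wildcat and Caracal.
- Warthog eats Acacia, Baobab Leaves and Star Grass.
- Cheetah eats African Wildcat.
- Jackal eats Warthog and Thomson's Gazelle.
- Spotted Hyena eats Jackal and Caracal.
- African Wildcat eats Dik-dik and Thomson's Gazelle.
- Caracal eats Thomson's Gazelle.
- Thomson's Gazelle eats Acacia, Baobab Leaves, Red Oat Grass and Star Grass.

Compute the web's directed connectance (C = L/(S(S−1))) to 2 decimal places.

The web has S = 14 species and L = 22 feeding links.
C = L / (S(S−1)) = 22 / 182 = 0.1209 ≈ 0.12.

C = 0.12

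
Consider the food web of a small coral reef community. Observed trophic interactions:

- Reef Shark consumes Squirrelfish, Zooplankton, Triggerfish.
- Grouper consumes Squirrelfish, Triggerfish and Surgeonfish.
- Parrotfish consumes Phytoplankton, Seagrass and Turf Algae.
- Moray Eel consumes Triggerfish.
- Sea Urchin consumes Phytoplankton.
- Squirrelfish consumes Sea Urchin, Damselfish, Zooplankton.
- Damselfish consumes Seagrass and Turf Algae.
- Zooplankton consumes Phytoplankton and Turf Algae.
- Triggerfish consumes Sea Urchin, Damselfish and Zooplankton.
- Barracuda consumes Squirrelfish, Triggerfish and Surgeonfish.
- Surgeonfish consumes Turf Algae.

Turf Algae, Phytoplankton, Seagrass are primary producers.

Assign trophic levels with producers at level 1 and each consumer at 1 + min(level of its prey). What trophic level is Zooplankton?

Turf Algae is a producer → level 1.
Zooplankton eats Turf Algae → level 2.

Trophic level 2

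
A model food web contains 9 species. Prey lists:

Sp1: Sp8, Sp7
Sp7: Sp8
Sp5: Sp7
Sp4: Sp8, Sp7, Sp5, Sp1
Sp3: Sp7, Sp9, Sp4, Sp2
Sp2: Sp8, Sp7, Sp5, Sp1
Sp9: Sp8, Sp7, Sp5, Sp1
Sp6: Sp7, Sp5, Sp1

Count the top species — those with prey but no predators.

2

Top species (has prey, but nothing eats it): Sp6, Sp3.
Count: 2.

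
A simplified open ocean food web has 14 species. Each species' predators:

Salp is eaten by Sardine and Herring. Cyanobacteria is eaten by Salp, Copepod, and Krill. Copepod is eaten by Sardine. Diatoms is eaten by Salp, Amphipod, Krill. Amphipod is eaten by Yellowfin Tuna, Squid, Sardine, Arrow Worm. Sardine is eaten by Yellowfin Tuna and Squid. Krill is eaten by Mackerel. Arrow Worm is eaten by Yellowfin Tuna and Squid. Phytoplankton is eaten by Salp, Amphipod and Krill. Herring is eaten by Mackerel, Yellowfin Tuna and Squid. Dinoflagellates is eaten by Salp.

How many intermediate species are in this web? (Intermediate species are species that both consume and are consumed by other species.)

7

Intermediate species (has both prey and predators): Salp, Copepod, Amphipod, Krill, Sardine, Arrow Worm, Herring.
Count: 7.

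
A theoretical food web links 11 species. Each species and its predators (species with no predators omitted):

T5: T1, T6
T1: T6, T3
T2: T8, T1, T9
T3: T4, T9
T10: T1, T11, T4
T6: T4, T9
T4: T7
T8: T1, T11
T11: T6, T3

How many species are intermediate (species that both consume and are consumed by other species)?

6

Intermediate species (has both prey and predators): T8, T1, T11, T6, T3, T4.
Count: 6.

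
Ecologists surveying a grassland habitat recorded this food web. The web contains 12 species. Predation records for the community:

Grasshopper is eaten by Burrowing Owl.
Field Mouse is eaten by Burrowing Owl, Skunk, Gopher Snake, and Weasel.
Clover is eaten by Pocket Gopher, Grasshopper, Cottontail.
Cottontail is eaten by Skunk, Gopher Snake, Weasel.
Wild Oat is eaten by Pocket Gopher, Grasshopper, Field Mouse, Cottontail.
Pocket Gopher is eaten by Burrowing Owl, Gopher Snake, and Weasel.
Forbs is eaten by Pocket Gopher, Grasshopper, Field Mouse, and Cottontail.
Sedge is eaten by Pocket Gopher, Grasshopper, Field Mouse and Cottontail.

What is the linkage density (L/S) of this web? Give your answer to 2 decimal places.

L/S = 2.17

There are L = 26 links among S = 12 species.
L/S = 26/12 = 2.1667 ≈ 2.17.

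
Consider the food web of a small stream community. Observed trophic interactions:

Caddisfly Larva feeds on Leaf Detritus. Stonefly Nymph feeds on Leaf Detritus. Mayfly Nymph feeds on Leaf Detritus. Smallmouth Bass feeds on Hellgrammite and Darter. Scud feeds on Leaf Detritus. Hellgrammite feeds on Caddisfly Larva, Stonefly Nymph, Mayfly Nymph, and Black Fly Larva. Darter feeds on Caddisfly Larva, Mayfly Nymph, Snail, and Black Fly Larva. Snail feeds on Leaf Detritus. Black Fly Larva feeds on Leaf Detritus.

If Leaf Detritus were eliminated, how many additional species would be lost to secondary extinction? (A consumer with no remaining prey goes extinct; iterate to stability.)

Remove Leaf Detritus.
Round 1: Snail (all prey gone), Scud (all prey gone), Caddisfly Larva (all prey gone), Mayfly Nymph (all prey gone), Stonefly Nymph (all prey gone), Black Fly Larva (all prey gone) → extinct.
Round 2: Hellgrammite (all prey gone), Darter (all prey gone) → extinct.
Round 3: Smallmouth Bass (all prey gone) → extinct.
No further losses. Total secondary extinctions: 9.

9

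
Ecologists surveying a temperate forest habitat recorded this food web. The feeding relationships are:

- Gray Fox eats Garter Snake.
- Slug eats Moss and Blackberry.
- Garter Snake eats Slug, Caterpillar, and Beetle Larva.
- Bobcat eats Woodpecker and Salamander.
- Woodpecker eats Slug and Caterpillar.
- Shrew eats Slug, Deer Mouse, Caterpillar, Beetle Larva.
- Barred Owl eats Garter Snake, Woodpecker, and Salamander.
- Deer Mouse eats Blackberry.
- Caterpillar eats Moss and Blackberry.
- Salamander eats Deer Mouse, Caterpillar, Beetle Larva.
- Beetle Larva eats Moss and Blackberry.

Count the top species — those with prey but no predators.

4

Top species (has prey, but nothing eats it): Shrew, Bobcat, Gray Fox, Barred Owl.
Count: 4.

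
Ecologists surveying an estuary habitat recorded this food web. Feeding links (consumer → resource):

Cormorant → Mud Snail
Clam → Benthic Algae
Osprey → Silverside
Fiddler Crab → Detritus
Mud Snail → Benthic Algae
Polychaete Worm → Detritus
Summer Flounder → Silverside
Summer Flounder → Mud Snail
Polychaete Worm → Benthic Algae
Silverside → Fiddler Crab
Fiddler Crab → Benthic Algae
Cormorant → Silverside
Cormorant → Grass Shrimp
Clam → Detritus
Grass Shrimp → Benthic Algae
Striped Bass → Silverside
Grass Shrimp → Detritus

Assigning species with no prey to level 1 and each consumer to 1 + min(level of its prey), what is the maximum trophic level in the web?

4

Basal resources (level 1): Benthic Algae, Detritus.
Following each consumer down to its lowest-level prey: Benthic Algae → Fiddler Crab → Silverside → Osprey (levels 1 through 4).
All prey of Osprey (Silverside 3) are at level 3 or above, so Osprey is at level 1 + 3 = 4.
Every consumer has at least one prey at level 3 or below, so none exceeds level 4.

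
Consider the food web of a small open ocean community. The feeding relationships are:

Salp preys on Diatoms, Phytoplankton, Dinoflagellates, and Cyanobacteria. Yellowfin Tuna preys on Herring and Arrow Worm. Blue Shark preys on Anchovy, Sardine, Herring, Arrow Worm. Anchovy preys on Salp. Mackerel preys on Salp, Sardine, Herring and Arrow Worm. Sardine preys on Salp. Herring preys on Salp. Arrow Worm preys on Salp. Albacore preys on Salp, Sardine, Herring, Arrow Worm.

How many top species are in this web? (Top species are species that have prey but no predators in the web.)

Top species (has prey, but nothing eats it): Blue Shark, Mackerel, Albacore, Yellowfin Tuna.
Count: 4.

4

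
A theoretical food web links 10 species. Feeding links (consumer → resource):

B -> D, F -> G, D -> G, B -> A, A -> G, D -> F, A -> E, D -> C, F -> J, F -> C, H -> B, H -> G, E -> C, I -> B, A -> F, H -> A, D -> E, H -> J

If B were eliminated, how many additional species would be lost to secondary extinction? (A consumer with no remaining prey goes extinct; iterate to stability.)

Remove B.
Round 1: I (all prey gone) → extinct.
No further losses. Total secondary extinctions: 1.

1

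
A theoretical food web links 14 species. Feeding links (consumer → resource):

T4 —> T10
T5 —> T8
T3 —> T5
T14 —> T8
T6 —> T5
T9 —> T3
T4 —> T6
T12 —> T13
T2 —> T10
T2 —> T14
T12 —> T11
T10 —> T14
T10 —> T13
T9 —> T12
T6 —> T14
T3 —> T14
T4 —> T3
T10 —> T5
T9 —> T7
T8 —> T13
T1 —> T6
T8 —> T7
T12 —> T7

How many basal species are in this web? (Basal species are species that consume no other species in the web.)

3

Basal species (no prey listed): T11, T7, T13.
Count: 3.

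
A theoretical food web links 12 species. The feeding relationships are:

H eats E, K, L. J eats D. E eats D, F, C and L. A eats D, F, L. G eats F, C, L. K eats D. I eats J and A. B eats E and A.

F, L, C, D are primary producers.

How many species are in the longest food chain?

One longest chain: D → K → H.
It has 3 species and 2 links.

3 species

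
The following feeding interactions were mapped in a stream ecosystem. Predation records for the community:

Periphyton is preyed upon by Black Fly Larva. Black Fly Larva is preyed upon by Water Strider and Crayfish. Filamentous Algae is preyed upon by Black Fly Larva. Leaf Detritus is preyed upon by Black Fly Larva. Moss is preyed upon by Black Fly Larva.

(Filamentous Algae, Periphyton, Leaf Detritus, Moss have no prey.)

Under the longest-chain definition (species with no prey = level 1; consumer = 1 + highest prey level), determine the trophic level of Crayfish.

Filamentous Algae has no prey (basal) → level 1.
Black Fly Larva eats Filamentous Algae (level 1); other prey at levels: Periphyton 1, Leaf Detritus 1, Moss 1 → level 2.
Crayfish eats Black Fly Larva → level 3.

Trophic level 3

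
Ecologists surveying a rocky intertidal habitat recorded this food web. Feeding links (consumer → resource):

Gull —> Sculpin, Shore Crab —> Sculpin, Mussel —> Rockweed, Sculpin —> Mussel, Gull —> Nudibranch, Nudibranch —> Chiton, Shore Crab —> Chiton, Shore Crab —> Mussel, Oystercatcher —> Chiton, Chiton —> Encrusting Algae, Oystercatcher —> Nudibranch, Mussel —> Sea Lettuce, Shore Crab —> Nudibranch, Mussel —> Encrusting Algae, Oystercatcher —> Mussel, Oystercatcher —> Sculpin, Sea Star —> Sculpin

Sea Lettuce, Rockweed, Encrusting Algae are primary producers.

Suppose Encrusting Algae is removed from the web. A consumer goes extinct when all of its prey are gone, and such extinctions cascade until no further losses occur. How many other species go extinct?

2

Remove Encrusting Algae.
Round 1: Chiton (all prey gone) → extinct.
Round 2: Nudibranch (all prey gone) → extinct.
No further losses. Total secondary extinctions: 2.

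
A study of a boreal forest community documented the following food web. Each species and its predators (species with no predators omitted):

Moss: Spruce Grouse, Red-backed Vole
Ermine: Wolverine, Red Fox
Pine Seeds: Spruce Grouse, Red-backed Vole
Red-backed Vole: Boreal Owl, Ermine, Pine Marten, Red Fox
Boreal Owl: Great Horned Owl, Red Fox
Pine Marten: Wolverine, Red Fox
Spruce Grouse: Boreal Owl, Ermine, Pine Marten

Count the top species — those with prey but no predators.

3

Top species (has prey, but nothing eats it): Great Horned Owl, Wolverine, Red Fox.
Count: 3.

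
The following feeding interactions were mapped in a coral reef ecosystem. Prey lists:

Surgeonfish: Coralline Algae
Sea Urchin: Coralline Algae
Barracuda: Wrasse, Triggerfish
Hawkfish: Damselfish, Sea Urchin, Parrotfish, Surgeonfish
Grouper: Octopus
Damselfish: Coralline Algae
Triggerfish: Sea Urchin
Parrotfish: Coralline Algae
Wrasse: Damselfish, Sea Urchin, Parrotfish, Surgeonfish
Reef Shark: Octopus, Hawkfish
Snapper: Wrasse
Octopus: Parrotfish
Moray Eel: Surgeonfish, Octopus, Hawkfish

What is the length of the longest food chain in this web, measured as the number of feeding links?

One longest chain: Coralline Algae → Parrotfish → Octopus → Grouper.
It has 4 species and 3 links.

3 links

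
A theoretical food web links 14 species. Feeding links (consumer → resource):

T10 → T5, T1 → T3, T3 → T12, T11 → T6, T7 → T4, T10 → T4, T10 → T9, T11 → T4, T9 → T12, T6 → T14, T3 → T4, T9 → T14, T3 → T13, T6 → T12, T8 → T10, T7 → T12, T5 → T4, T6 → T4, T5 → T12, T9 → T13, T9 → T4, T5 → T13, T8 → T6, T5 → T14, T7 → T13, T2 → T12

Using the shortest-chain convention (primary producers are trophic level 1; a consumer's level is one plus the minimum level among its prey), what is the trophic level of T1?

T4 is a producer → level 1.
T3 eats T4 → level 2.
T1 eats T3 → level 3.
No prey of T1 is below level 2, so 3 is the minimum.

Trophic level 3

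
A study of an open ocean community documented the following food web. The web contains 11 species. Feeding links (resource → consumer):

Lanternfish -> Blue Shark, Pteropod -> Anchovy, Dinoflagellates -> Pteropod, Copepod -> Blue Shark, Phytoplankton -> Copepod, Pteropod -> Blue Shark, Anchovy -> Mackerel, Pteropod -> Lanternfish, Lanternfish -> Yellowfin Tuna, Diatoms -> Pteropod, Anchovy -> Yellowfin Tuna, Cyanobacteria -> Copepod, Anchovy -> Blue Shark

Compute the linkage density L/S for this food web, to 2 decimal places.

There are L = 13 links among S = 11 species.
L/S = 13/11 = 1.1818 ≈ 1.18.

L/S = 1.18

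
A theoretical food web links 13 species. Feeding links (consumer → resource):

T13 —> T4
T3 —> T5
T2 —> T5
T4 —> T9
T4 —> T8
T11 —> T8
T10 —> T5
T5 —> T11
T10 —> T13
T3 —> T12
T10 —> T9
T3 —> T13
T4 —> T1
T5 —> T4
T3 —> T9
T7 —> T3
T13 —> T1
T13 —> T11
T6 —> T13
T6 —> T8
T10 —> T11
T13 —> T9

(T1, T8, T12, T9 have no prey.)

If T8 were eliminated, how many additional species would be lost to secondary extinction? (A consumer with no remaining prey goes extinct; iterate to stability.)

Remove T8.
Round 1: T11 (all prey gone) → extinct.
No further losses. Total secondary extinctions: 1.

1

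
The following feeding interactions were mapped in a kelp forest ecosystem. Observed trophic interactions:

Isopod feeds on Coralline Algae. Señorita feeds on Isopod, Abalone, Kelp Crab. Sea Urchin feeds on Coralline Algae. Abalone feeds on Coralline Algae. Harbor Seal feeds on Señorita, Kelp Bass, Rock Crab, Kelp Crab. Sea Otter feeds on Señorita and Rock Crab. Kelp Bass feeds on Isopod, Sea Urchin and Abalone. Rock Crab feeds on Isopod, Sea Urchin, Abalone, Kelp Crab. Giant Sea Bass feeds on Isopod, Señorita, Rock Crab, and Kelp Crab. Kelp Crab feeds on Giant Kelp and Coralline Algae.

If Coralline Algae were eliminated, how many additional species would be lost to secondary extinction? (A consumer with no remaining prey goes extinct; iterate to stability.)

Remove Coralline Algae.
Round 1: Sea Urchin (all prey gone), Isopod (all prey gone), Abalone (all prey gone) → extinct.
Round 2: Kelp Bass (all prey gone) → extinct.
No further losses. Total secondary extinctions: 4.

4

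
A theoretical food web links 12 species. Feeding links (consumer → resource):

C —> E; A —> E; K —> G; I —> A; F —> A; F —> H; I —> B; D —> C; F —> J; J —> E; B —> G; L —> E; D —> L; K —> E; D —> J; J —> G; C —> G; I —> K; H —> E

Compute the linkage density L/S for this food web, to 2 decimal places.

L/S = 1.58

There are L = 19 links among S = 12 species.
L/S = 19/12 = 1.5833 ≈ 1.58.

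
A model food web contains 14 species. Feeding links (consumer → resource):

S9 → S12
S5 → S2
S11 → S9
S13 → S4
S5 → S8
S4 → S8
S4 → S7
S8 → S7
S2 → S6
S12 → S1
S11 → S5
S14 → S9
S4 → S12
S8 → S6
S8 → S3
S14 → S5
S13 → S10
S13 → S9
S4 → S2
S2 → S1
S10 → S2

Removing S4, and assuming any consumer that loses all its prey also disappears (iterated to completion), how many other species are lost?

Remove S4.
Every predator of it retains at least one other prey: S13 still has S9, S10.
No consumer loses all prey, so no secondary extinctions occur.

0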